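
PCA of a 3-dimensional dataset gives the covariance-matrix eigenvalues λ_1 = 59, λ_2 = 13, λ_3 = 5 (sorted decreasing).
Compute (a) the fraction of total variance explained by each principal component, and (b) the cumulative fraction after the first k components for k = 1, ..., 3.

Step 1 — total variance = trace(Sigma) = Σ λ_i = 59 + 13 + 5 = 77.

Step 2 — fraction explained by component i = λ_i / Σ λ:
  PC1: 59/77 = 0.7662
  PC2: 13/77 = 0.1688
  PC3: 5/77 = 0.0649

Step 3 — cumulative fraction after k components = (λ_1 + ... + λ_k) / Σ λ:
  k = 1: 59/77 = 0.7662
  k = 2: (59 + 13)/77 = 72/77 = 0.9351
  k = 3: (59 + 13 + 5)/77 = 77/77 = 1

Summary (fraction, with percent):

explained: PC1 0.7662 (76.62%), PC2 0.1688 (16.88%), PC3 0.0649 (6.49%);  cumulative: 0.7662, 0.9351, 1


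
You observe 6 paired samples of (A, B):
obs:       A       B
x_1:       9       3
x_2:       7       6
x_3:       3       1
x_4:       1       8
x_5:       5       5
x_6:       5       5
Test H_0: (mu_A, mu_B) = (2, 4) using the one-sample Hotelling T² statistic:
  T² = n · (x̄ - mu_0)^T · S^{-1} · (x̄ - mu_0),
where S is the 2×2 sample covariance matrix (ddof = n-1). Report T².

Step 1 — sample mean vector:
  mean(A) = (9 + 7 + 3 + 1 + 5 + 5) / 6 = 30/6 = 5
  mean(B) = (3 + 6 + 1 + 8 + 5 + 5) / 6 = 28/6 = 4.6667
  x̄ = (5, 4.6667),  deviation x̄ - mu_0 = (5, 4.6667) - (2, 4) = (3, 0.6667).

Step 2 — sample covariance matrix, S[i,j] = (1/(n-1)) · Σ_k (x_{k,i} - mean_i) · (x_{k,j} - mean_j), divisor n-1 = 5:
  S[A,A] = ((4)·(4) + (2)·(2) + (-2)·(-2) + (-4)·(-4) + (0)·(0) + (0)·(0)) / 5 = 40/5 = 8
  S[A,B] = ((4)·(-1.6667) + (2)·(1.3333) + (-2)·(-3.6667) + (-4)·(3.3333) + (0)·(0.3333) + (0)·(0.3333)) / 5 = -10/5 = -2
  S[B,B] = ((-1.6667)·(-1.6667) + (1.3333)·(1.3333) + (-3.6667)·(-3.6667) + (3.3333)·(3.3333) + (0.3333)·(0.3333) + (0.3333)·(0.3333)) / 5 = 29.3333/5 = 5.8667
  S = [[8, -2],
 [-2, 5.8667]].

Step 3 — invert S. det(S) = 8·5.8667 - (-2)² = 42.9333.
  S^{-1} = (1/det) · [[d, -b], [-b, a]] = [[0.1366, 0.0466],
 [0.0466, 0.1863]].

Step 4 — quadratic form (x̄ - mu_0)^T · S^{-1} · (x̄ - mu_0):
  S^{-1} · (x̄ - mu_0) = (0.441, 0.264),
  (x̄ - mu_0)^T · [...] = (3)·(0.441) + (0.6667)·(0.264) = 1.499.

Step 5 — scale by n: T² = 6 · 1.499 = 8.9938.

T² ≈ 8.9938


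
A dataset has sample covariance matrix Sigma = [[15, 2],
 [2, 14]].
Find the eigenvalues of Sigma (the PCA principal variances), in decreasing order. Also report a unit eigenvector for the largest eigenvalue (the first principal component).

Step 1 — characteristic polynomial of 2×2 Sigma:
  det(Sigma - λI) = λ² - trace · λ + det = 0.
  trace = 15 + 14 = 29, det = 15·14 - (2)² = 206.
Step 2 — discriminant:
  Δ = trace² - 4·det = 841 - 824 = 17.
Step 3 — eigenvalues:
  λ = (trace ± √Δ)/2 = (29 ± 4.1231)/2,
  λ_1 = 16.5616,  λ_2 = 12.4384.

Step 4 — unit eigenvector for λ_1: solve (Sigma - λ_1 I)v = 0. First row:
  (15 - 16.5616)·v_x + (2)·v_y = 0, i.e. (-1.5616)·v_x + (2)·v_y = 0,
  so v ∝ (b, λ_1 - a) = (2, 1.5616) = u.
  ||u|| = √((2)² + (1.5616)²) = √(6.4384) ≈ 2.5374,
  v_1 = u/||u|| ≈ (0.7882, 0.6154) (||v_1|| = 1).

λ_1 = 16.5616,  λ_2 = 12.4384;  v_1 ≈ (0.7882, 0.6154)


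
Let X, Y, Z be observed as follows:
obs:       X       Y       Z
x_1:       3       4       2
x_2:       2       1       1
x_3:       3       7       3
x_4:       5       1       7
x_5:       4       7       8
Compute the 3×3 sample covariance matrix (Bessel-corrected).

Step 1 — column means:
  mean(X) = (3 + 2 + 3 + 5 + 4) / 5 = 17/5 = 3.4
  mean(Y) = (4 + 1 + 7 + 1 + 7) / 5 = 20/5 = 4
  mean(Z) = (2 + 1 + 3 + 7 + 8) / 5 = 21/5 = 4.2

Step 2 — sample covariance S[i,j] = (1/(n-1)) · Σ_k (x_{k,i} - mean_i) · (x_{k,j} - mean_j), with n-1 = 4.
  S[X,X] = ((-0.4)·(-0.4) + (-1.4)·(-1.4) + (-0.4)·(-0.4) + (1.6)·(1.6) + (0.6)·(0.6)) / 4 = 5.2/4 = 1.3
  S[X,Y] = ((-0.4)·(0) + (-1.4)·(-3) + (-0.4)·(3) + (1.6)·(-3) + (0.6)·(3)) / 4 = 0/4 = 0
  S[X,Z] = ((-0.4)·(-2.2) + (-1.4)·(-3.2) + (-0.4)·(-1.2) + (1.6)·(2.8) + (0.6)·(3.8)) / 4 = 12.6/4 = 3.15
  S[Y,Y] = ((0)·(0) + (-3)·(-3) + (3)·(3) + (-3)·(-3) + (3)·(3)) / 4 = 36/4 = 9
  S[Y,Z] = ((0)·(-2.2) + (-3)·(-3.2) + (3)·(-1.2) + (-3)·(2.8) + (3)·(3.8)) / 4 = 9/4 = 2.25
  S[Z,Z] = ((-2.2)·(-2.2) + (-3.2)·(-3.2) + (-1.2)·(-1.2) + (2.8)·(2.8) + (3.8)·(3.8)) / 4 = 38.8/4 = 9.7

S is symmetric (S[j,i] = S[i,j]). Assembling:

S = [[1.3, 0, 3.15],
 [0, 9, 2.25],
 [3.15, 2.25, 9.7]]


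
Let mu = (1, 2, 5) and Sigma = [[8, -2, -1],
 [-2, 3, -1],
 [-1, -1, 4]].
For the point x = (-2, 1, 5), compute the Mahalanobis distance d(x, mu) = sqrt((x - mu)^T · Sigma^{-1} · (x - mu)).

Step 1 — centre the observation: (x - mu) = (-3, -1, 0).

Step 2 — invert Sigma (cofactor / det for 3×3, or solve directly):
  Sigma^{-1} = [[0.1692, 0.1385, 0.0769],
 [0.1385, 0.4769, 0.1538],
 [0.0769, 0.1538, 0.3077]].

Step 3 — form the quadratic (x - mu)^T · Sigma^{-1} · (x - mu):
  Sigma^{-1} · (x - mu) = (-0.6462, -0.8923, -0.3846).
  (x - mu)^T · [Sigma^{-1} · (x - mu)] = (-3)·(-0.6462) + (-1)·(-0.8923) + (0)·(-0.3846) = 2.8308.

Step 4 — take square root: d = √(2.8308) ≈ 1.6825.

d(x, mu) = √(2.8308) ≈ 1.6825


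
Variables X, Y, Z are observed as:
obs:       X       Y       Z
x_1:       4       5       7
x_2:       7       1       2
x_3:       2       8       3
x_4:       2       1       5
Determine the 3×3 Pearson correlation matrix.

Step 1 — column means:
  mean(X) = (4 + 7 + 2 + 2) / 4 = 15/4 = 3.75
  mean(Y) = (5 + 1 + 8 + 1) / 4 = 15/4 = 3.75
  mean(Z) = (7 + 2 + 3 + 5) / 4 = 17/4 = 4.25

Step 2 — sample variances and covariances s[i,j] = (1/(n-1)) · Σ_k (x_{k,i} - mean_i) · (x_{k,j} - mean_j), with n-1 = 3:
  s[X,X] = ((0.25)·(0.25) + (3.25)·(3.25) + (-1.75)·(-1.75) + (-1.75)·(-1.75)) / 3 = 16.75/3 = 5.5833
  s[X,Y] = ((0.25)·(1.25) + (3.25)·(-2.75) + (-1.75)·(4.25) + (-1.75)·(-2.75)) / 3 = -11.25/3 = -3.75
  s[X,Z] = ((0.25)·(2.75) + (3.25)·(-2.25) + (-1.75)·(-1.25) + (-1.75)·(0.75)) / 3 = -5.75/3 = -1.9167
  s[Y,Y] = ((1.25)·(1.25) + (-2.75)·(-2.75) + (4.25)·(4.25) + (-2.75)·(-2.75)) / 3 = 34.75/3 = 11.5833
  s[Y,Z] = ((1.25)·(2.75) + (-2.75)·(-2.25) + (4.25)·(-1.25) + (-2.75)·(0.75)) / 3 = 2.25/3 = 0.75
  s[Z,Z] = ((2.75)·(2.75) + (-2.25)·(-2.25) + (-1.25)·(-1.25) + (0.75)·(0.75)) / 3 = 14.75/3 = 4.9167
  Sample standard deviations s_i = √(s[i,i]):
  s(X) = √(5.5833) = 2.3629
  s(Y) = √(11.5833) = 3.4034
  s(Z) = √(4.9167) = 2.2174

Step 3 — r_{ij} = s_{ij} / (s_i · s_j):
  r[X,X] = 1 (diagonal).
  r[X,Y] = -3.75 / (2.3629 · 3.4034) = -3.75 / 8.042 = -0.4663
  r[X,Z] = -1.9167 / (2.3629 · 2.2174) = -1.9167 / 5.2394 = -0.3658
  r[Y,Y] = 1 (diagonal).
  r[Y,Z] = 0.75 / (3.4034 · 2.2174) = 0.75 / 7.5466 = 0.0994
  r[Z,Z] = 1 (diagonal).

R is symmetric with unit diagonal. Assembling:

R = [[1, -0.4663, -0.3658],
 [-0.4663, 1, 0.0994],
 [-0.3658, 0.0994, 1]]


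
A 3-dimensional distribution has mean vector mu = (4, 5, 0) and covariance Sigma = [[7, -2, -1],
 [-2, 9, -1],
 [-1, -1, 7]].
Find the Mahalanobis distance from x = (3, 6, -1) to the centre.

Step 1 — centre the observation: (x - mu) = (-1, 1, -1).

Step 2 — invert Sigma (cofactor / det for 3×3, or solve directly):
  Sigma^{-1} = [[0.1578, 0.0382, 0.028],
 [0.0382, 0.1221, 0.0229],
 [0.028, 0.0229, 0.1501]].

Step 3 — form the quadratic (x - mu)^T · Sigma^{-1} · (x - mu):
  Sigma^{-1} · (x - mu) = (-0.1476, 0.0611, -0.1552).
  (x - mu)^T · [Sigma^{-1} · (x - mu)] = (-1)·(-0.1476) + (1)·(0.0611) + (-1)·(-0.1552) = 0.3639.

Step 4 — take square root: d = √(0.3639) ≈ 0.6032.

d(x, mu) = √(0.3639) ≈ 0.6032


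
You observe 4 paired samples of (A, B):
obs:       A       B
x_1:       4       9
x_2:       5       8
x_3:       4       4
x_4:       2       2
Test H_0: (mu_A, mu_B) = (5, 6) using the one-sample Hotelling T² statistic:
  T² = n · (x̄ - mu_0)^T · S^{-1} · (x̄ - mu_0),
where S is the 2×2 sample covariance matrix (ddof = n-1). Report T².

Step 1 — sample mean vector:
  mean(A) = (4 + 5 + 4 + 2) / 4 = 15/4 = 3.75
  mean(B) = (9 + 8 + 4 + 2) / 4 = 23/4 = 5.75
  x̄ = (3.75, 5.75),  deviation x̄ - mu_0 = (3.75, 5.75) - (5, 6) = (-1.25, -0.25).

Step 2 — sample covariance matrix, S[i,j] = (1/(n-1)) · Σ_k (x_{k,i} - mean_i) · (x_{k,j} - mean_j), divisor n-1 = 3:
  S[A,A] = ((0.25)·(0.25) + (1.25)·(1.25) + (0.25)·(0.25) + (-1.75)·(-1.75)) / 3 = 4.75/3 = 1.5833
  S[A,B] = ((0.25)·(3.25) + (1.25)·(2.25) + (0.25)·(-1.75) + (-1.75)·(-3.75)) / 3 = 9.75/3 = 3.25
  S[B,B] = ((3.25)·(3.25) + (2.25)·(2.25) + (-1.75)·(-1.75) + (-3.75)·(-3.75)) / 3 = 32.75/3 = 10.9167
  S = [[1.5833, 3.25],
 [3.25, 10.9167]].

Step 3 — invert S. det(S) = 1.5833·10.9167 - (3.25)² = 6.7222.
  S^{-1} = (1/det) · [[d, -b], [-b, a]] = [[1.624, -0.4835],
 [-0.4835, 0.2355]].

Step 4 — quadratic form (x̄ - mu_0)^T · S^{-1} · (x̄ - mu_0):
  S^{-1} · (x̄ - mu_0) = (-1.9091, 0.5455),
  (x̄ - mu_0)^T · [...] = (-1.25)·(-1.9091) + (-0.25)·(0.5455) = 2.25.

Step 5 — scale by n: T² = 4 · 2.25 = 9.

T² ≈ 9


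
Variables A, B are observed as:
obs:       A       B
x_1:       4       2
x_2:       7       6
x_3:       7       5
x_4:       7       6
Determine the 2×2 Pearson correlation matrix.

Step 1 — column means:
  mean(A) = (4 + 7 + 7 + 7) / 4 = 25/4 = 6.25
  mean(B) = (2 + 6 + 5 + 6) / 4 = 19/4 = 4.75

Step 2 — sample variances and covariances s[i,j] = (1/(n-1)) · Σ_k (x_{k,i} - mean_i) · (x_{k,j} - mean_j), with n-1 = 3:
  s[A,A] = ((-2.25)·(-2.25) + (0.75)·(0.75) + (0.75)·(0.75) + (0.75)·(0.75)) / 3 = 6.75/3 = 2.25
  s[A,B] = ((-2.25)·(-2.75) + (0.75)·(1.25) + (0.75)·(0.25) + (0.75)·(1.25)) / 3 = 8.25/3 = 2.75
  s[B,B] = ((-2.75)·(-2.75) + (1.25)·(1.25) + (0.25)·(0.25) + (1.25)·(1.25)) / 3 = 10.75/3 = 3.5833
  Sample standard deviations s_i = √(s[i,i]):
  s(A) = √(2.25) = 1.5
  s(B) = √(3.5833) = 1.893

Step 3 — r_{ij} = s_{ij} / (s_i · s_j):
  r[A,A] = 1 (diagonal).
  r[A,B] = 2.75 / (1.5 · 1.893) = 2.75 / 2.8395 = 0.9685
  r[B,B] = 1 (diagonal).

R is symmetric with unit diagonal. Assembling:

R = [[1, 0.9685],
 [0.9685, 1]]


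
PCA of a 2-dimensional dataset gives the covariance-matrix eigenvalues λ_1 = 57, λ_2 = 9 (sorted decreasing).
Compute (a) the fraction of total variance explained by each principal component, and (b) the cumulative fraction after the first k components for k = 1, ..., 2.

Step 1 — total variance = trace(Sigma) = Σ λ_i = 57 + 9 = 66.

Step 2 — fraction explained by component i = λ_i / Σ λ:
  PC1: 57/66 = 0.8636
  PC2: 9/66 = 0.1364

Step 3 — cumulative fraction after k components = (λ_1 + ... + λ_k) / Σ λ:
  k = 1: 57/66 = 0.8636
  k = 2: (57 + 9)/66 = 66/66 = 1

Summary (fraction, with percent):

explained: PC1 0.8636 (86.36%), PC2 0.1364 (13.64%);  cumulative: 0.8636, 1


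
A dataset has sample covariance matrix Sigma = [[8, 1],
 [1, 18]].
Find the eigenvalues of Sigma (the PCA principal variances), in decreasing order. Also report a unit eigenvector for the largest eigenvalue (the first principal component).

Step 1 — characteristic polynomial of 2×2 Sigma:
  det(Sigma - λI) = λ² - trace · λ + det = 0.
  trace = 8 + 18 = 26, det = 8·18 - (1)² = 143.
Step 2 — discriminant:
  Δ = trace² - 4·det = 676 - 572 = 104.
Step 3 — eigenvalues:
  λ = (trace ± √Δ)/2 = (26 ± 10.198)/2,
  λ_1 = 18.099,  λ_2 = 7.901.

Step 4 — unit eigenvector for λ_1: solve (Sigma - λ_1 I)v = 0. First row:
  (8 - 18.099)·v_x + (1)·v_y = 0, i.e. (-10.099)·v_x + (1)·v_y = 0,
  so v ∝ (b, λ_1 - a) = (1, 10.099) = u.
  ||u|| = √((1)² + (10.099)²) = √(102.9902) ≈ 10.1484,
  v_1 = u/||u|| ≈ (0.0985, 0.9951) (||v_1|| = 1).

λ_1 = 18.099,  λ_2 = 7.901;  v_1 ≈ (0.0985, 0.9951)


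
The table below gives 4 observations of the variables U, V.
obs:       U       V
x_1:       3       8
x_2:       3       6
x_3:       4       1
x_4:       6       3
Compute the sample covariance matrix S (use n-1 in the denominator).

Step 1 — column means:
  mean(U) = (3 + 3 + 4 + 6) / 4 = 16/4 = 4
  mean(V) = (8 + 6 + 1 + 3) / 4 = 18/4 = 4.5

Step 2 — sample covariance S[i,j] = (1/(n-1)) · Σ_k (x_{k,i} - mean_i) · (x_{k,j} - mean_j), with n-1 = 3.
  S[U,U] = ((-1)·(-1) + (-1)·(-1) + (0)·(0) + (2)·(2)) / 3 = 6/3 = 2
  S[U,V] = ((-1)·(3.5) + (-1)·(1.5) + (0)·(-3.5) + (2)·(-1.5)) / 3 = -8/3 = -2.6667
  S[V,V] = ((3.5)·(3.5) + (1.5)·(1.5) + (-3.5)·(-3.5) + (-1.5)·(-1.5)) / 3 = 29/3 = 9.6667

S is symmetric (S[j,i] = S[i,j]). Assembling:

S = [[2, -2.6667],
 [-2.6667, 9.6667]]


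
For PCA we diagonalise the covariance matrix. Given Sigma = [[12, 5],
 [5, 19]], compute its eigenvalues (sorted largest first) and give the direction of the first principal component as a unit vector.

Step 1 — characteristic polynomial of 2×2 Sigma:
  det(Sigma - λI) = λ² - trace · λ + det = 0.
  trace = 12 + 19 = 31, det = 12·19 - (5)² = 203.
Step 2 — discriminant:
  Δ = trace² - 4·det = 961 - 812 = 149.
Step 3 — eigenvalues:
  λ = (trace ± √Δ)/2 = (31 ± 12.2066)/2,
  λ_1 = 21.6033,  λ_2 = 9.3967.

Step 4 — unit eigenvector for λ_1: solve (Sigma - λ_1 I)v = 0. First row:
  (12 - 21.6033)·v_x + (5)·v_y = 0, i.e. (-9.6033)·v_x + (5)·v_y = 0,
  so v ∝ (b, λ_1 - a) = (5, 9.6033) = u.
  ||u|| = √((5)² + (9.6033)²) = √(117.2229) ≈ 10.827,
  v_1 = u/||u|| ≈ (0.4618, 0.887) (||v_1|| = 1).

λ_1 = 21.6033,  λ_2 = 9.3967;  v_1 ≈ (0.4618, 0.887)


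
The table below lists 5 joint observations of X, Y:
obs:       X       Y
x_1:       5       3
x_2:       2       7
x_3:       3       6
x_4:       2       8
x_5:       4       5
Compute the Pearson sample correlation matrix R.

Step 1 — column means:
  mean(X) = (5 + 2 + 3 + 2 + 4) / 5 = 16/5 = 3.2
  mean(Y) = (3 + 7 + 6 + 8 + 5) / 5 = 29/5 = 5.8

Step 2 — sample variances and covariances s[i,j] = (1/(n-1)) · Σ_k (x_{k,i} - mean_i) · (x_{k,j} - mean_j), with n-1 = 4:
  s[X,X] = ((1.8)·(1.8) + (-1.2)·(-1.2) + (-0.2)·(-0.2) + (-1.2)·(-1.2) + (0.8)·(0.8)) / 4 = 6.8/4 = 1.7
  s[X,Y] = ((1.8)·(-2.8) + (-1.2)·(1.2) + (-0.2)·(0.2) + (-1.2)·(2.2) + (0.8)·(-0.8)) / 4 = -9.8/4 = -2.45
  s[Y,Y] = ((-2.8)·(-2.8) + (1.2)·(1.2) + (0.2)·(0.2) + (2.2)·(2.2) + (-0.8)·(-0.8)) / 4 = 14.8/4 = 3.7
  Sample standard deviations s_i = √(s[i,i]):
  s(X) = √(1.7) = 1.3038
  s(Y) = √(3.7) = 1.9235

Step 3 — r_{ij} = s_{ij} / (s_i · s_j):
  r[X,X] = 1 (diagonal).
  r[X,Y] = -2.45 / (1.3038 · 1.9235) = -2.45 / 2.508 = -0.9769
  r[Y,Y] = 1 (diagonal).

R is symmetric with unit diagonal. Assembling:

R = [[1, -0.9769],
 [-0.9769, 1]]


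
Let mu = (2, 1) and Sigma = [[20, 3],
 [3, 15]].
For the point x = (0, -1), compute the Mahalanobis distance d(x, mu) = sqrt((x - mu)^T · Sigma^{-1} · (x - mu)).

Step 1 — centre the observation: (x - mu) = (-2, -2).

Step 2 — invert Sigma. det(Sigma) = 20·15 - (3)² = 291.
  Sigma^{-1} = (1/det) · [[d, -b], [-b, a]] = [[0.0515, -0.0103],
 [-0.0103, 0.0687]].

Step 3 — form the quadratic (x - mu)^T · Sigma^{-1} · (x - mu):
  Sigma^{-1} · (x - mu) = (-0.0825, -0.1168).
  (x - mu)^T · [Sigma^{-1} · (x - mu)] = (-2)·(-0.0825) + (-2)·(-0.1168) = 0.3986.

Step 4 — take square root: d = √(0.3986) ≈ 0.6314.

d(x, mu) = √(0.3986) ≈ 0.6314


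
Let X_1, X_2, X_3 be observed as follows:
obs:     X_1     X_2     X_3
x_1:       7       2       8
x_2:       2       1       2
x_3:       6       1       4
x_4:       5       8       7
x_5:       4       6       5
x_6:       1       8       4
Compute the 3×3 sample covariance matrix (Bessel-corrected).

Step 1 — column means:
  mean(X_1) = (7 + 2 + 6 + 5 + 4 + 1) / 6 = 25/6 = 4.1667
  mean(X_2) = (2 + 1 + 1 + 8 + 6 + 8) / 6 = 26/6 = 4.3333
  mean(X_3) = (8 + 2 + 4 + 7 + 5 + 4) / 6 = 30/6 = 5

Step 2 — sample covariance S[i,j] = (1/(n-1)) · Σ_k (x_{k,i} - mean_i) · (x_{k,j} - mean_j), with n-1 = 5.
  S[X_1,X_1] = ((2.8333)·(2.8333) + (-2.1667)·(-2.1667) + (1.8333)·(1.8333) + (0.8333)·(0.8333) + (-0.1667)·(-0.1667) + (-3.1667)·(-3.1667)) / 5 = 26.8333/5 = 5.3667
  S[X_1,X_2] = ((2.8333)·(-2.3333) + (-2.1667)·(-3.3333) + (1.8333)·(-3.3333) + (0.8333)·(3.6667) + (-0.1667)·(1.6667) + (-3.1667)·(3.6667)) / 5 = -14.3333/5 = -2.8667
  S[X_1,X_3] = ((2.8333)·(3) + (-2.1667)·(-3) + (1.8333)·(-1) + (0.8333)·(2) + (-0.1667)·(0) + (-3.1667)·(-1)) / 5 = 18/5 = 3.6
  S[X_2,X_2] = ((-2.3333)·(-2.3333) + (-3.3333)·(-3.3333) + (-3.3333)·(-3.3333) + (3.6667)·(3.6667) + (1.6667)·(1.6667) + (3.6667)·(3.6667)) / 5 = 57.3333/5 = 11.4667
  S[X_2,X_3] = ((-2.3333)·(3) + (-3.3333)·(-3) + (-3.3333)·(-1) + (3.6667)·(2) + (1.6667)·(0) + (3.6667)·(-1)) / 5 = 10/5 = 2
  S[X_3,X_3] = ((3)·(3) + (-3)·(-3) + (-1)·(-1) + (2)·(2) + (0)·(0) + (-1)·(-1)) / 5 = 24/5 = 4.8

S is symmetric (S[j,i] = S[i,j]). Assembling:

S = [[5.3667, -2.8667, 3.6],
 [-2.8667, 11.4667, 2],
 [3.6, 2, 4.8]]


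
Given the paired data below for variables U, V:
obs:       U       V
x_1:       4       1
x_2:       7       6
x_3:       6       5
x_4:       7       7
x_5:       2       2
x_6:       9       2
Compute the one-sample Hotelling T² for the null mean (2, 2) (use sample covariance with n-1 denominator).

Step 1 — sample mean vector:
  mean(U) = (4 + 7 + 6 + 7 + 2 + 9) / 6 = 35/6 = 5.8333
  mean(V) = (1 + 6 + 5 + 7 + 2 + 2) / 6 = 23/6 = 3.8333
  x̄ = (5.8333, 3.8333),  deviation x̄ - mu_0 = (5.8333, 3.8333) - (2, 2) = (3.8333, 1.8333).

Step 2 — sample covariance matrix, S[i,j] = (1/(n-1)) · Σ_k (x_{k,i} - mean_i) · (x_{k,j} - mean_j), divisor n-1 = 5:
  S[U,U] = ((-1.8333)·(-1.8333) + (1.1667)·(1.1667) + (0.1667)·(0.1667) + (1.1667)·(1.1667) + (-3.8333)·(-3.8333) + (3.1667)·(3.1667)) / 5 = 30.8333/5 = 6.1667
  S[U,V] = ((-1.8333)·(-2.8333) + (1.1667)·(2.1667) + (0.1667)·(1.1667) + (1.1667)·(3.1667) + (-3.8333)·(-1.8333) + (3.1667)·(-1.8333)) / 5 = 12.8333/5 = 2.5667
  S[V,V] = ((-2.8333)·(-2.8333) + (2.1667)·(2.1667) + (1.1667)·(1.1667) + (3.1667)·(3.1667) + (-1.8333)·(-1.8333) + (-1.8333)·(-1.8333)) / 5 = 30.8333/5 = 6.1667
  S = [[6.1667, 2.5667],
 [2.5667, 6.1667]].

Step 3 — invert S. det(S) = 6.1667·6.1667 - (2.5667)² = 31.44.
  S^{-1} = (1/det) · [[d, -b], [-b, a]] = [[0.1961, -0.0816],
 [-0.0816, 0.1961]].

Step 4 — quadratic form (x̄ - mu_0)^T · S^{-1} · (x̄ - mu_0):
  S^{-1} · (x̄ - mu_0) = (0.6022, 0.0466),
  (x̄ - mu_0)^T · [...] = (3.8333)·(0.6022) + (1.8333)·(0.0466) = 2.394.

Step 5 — scale by n: T² = 6 · 2.394 = 14.3639.

T² ≈ 14.3639


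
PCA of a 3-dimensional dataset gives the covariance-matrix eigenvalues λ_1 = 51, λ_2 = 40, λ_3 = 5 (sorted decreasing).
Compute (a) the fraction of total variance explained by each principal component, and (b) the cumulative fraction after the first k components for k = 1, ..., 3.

Step 1 — total variance = trace(Sigma) = Σ λ_i = 51 + 40 + 5 = 96.

Step 2 — fraction explained by component i = λ_i / Σ λ:
  PC1: 51/96 = 0.5312
  PC2: 40/96 = 0.4167
  PC3: 5/96 = 0.0521

Step 3 — cumulative fraction after k components = (λ_1 + ... + λ_k) / Σ λ:
  k = 1: 51/96 = 0.5312
  k = 2: (51 + 40)/96 = 91/96 = 0.9479
  k = 3: (51 + 40 + 5)/96 = 96/96 = 1

Summary (fraction, with percent):

explained: PC1 0.5312 (53.12%), PC2 0.4167 (41.67%), PC3 0.0521 (5.21%);  cumulative: 0.5312, 0.9479, 1


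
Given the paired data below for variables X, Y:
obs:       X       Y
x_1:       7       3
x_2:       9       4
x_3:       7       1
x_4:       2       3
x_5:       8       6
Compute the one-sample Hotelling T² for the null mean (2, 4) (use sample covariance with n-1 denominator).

Step 1 — sample mean vector:
  mean(X) = (7 + 9 + 7 + 2 + 8) / 5 = 33/5 = 6.6
  mean(Y) = (3 + 4 + 1 + 3 + 6) / 5 = 17/5 = 3.4
  x̄ = (6.6, 3.4),  deviation x̄ - mu_0 = (6.6, 3.4) - (2, 4) = (4.6, -0.6).

Step 2 — sample covariance matrix, S[i,j] = (1/(n-1)) · Σ_k (x_{k,i} - mean_i) · (x_{k,j} - mean_j), divisor n-1 = 4:
  S[X,X] = ((0.4)·(0.4) + (2.4)·(2.4) + (0.4)·(0.4) + (-4.6)·(-4.6) + (1.4)·(1.4)) / 4 = 29.2/4 = 7.3
  S[X,Y] = ((0.4)·(-0.4) + (2.4)·(0.6) + (0.4)·(-2.4) + (-4.6)·(-0.4) + (1.4)·(2.6)) / 4 = 5.8/4 = 1.45
  S[Y,Y] = ((-0.4)·(-0.4) + (0.6)·(0.6) + (-2.4)·(-2.4) + (-0.4)·(-0.4) + (2.6)·(2.6)) / 4 = 13.2/4 = 3.3
  S = [[7.3, 1.45],
 [1.45, 3.3]].

Step 3 — invert S. det(S) = 7.3·3.3 - (1.45)² = 21.9875.
  S^{-1} = (1/det) · [[d, -b], [-b, a]] = [[0.1501, -0.0659],
 [-0.0659, 0.332]].

Step 4 — quadratic form (x̄ - mu_0)^T · S^{-1} · (x̄ - mu_0):
  S^{-1} · (x̄ - mu_0) = (0.73, -0.5026),
  (x̄ - mu_0)^T · [...] = (4.6)·(0.73) + (-0.6)·(-0.5026) = 3.6594.

Step 5 — scale by n: T² = 5 · 3.6594 = 18.2968.

T² ≈ 18.2968


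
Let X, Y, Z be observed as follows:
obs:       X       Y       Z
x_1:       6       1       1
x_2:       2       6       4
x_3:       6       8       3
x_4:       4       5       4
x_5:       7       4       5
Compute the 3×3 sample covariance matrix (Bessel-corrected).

Step 1 — column means:
  mean(X) = (6 + 2 + 6 + 4 + 7) / 5 = 25/5 = 5
  mean(Y) = (1 + 6 + 8 + 5 + 4) / 5 = 24/5 = 4.8
  mean(Z) = (1 + 4 + 3 + 4 + 5) / 5 = 17/5 = 3.4

Step 2 — sample covariance S[i,j] = (1/(n-1)) · Σ_k (x_{k,i} - mean_i) · (x_{k,j} - mean_j), with n-1 = 4.
  S[X,X] = ((1)·(1) + (-3)·(-3) + (1)·(1) + (-1)·(-1) + (2)·(2)) / 4 = 16/4 = 4
  S[X,Y] = ((1)·(-3.8) + (-3)·(1.2) + (1)·(3.2) + (-1)·(0.2) + (2)·(-0.8)) / 4 = -6/4 = -1.5
  S[X,Z] = ((1)·(-2.4) + (-3)·(0.6) + (1)·(-0.4) + (-1)·(0.6) + (2)·(1.6)) / 4 = -2/4 = -0.5
  S[Y,Y] = ((-3.8)·(-3.8) + (1.2)·(1.2) + (3.2)·(3.2) + (0.2)·(0.2) + (-0.8)·(-0.8)) / 4 = 26.8/4 = 6.7
  S[Y,Z] = ((-3.8)·(-2.4) + (1.2)·(0.6) + (3.2)·(-0.4) + (0.2)·(0.6) + (-0.8)·(1.6)) / 4 = 7.4/4 = 1.85
  S[Z,Z] = ((-2.4)·(-2.4) + (0.6)·(0.6) + (-0.4)·(-0.4) + (0.6)·(0.6) + (1.6)·(1.6)) / 4 = 9.2/4 = 2.3

S is symmetric (S[j,i] = S[i,j]). Assembling:

S = [[4, -1.5, -0.5],
 [-1.5, 6.7, 1.85],
 [-0.5, 1.85, 2.3]]


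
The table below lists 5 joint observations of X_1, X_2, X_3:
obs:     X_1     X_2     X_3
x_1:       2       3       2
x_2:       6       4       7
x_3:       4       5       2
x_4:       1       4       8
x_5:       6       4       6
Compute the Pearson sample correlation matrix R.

Step 1 — column means:
  mean(X_1) = (2 + 6 + 4 + 1 + 6) / 5 = 19/5 = 3.8
  mean(X_2) = (3 + 4 + 5 + 4 + 4) / 5 = 20/5 = 4
  mean(X_3) = (2 + 7 + 2 + 8 + 6) / 5 = 25/5 = 5

Step 2 — sample variances and covariances s[i,j] = (1/(n-1)) · Σ_k (x_{k,i} - mean_i) · (x_{k,j} - mean_j), with n-1 = 4:
  s[X_1,X_1] = ((-1.8)·(-1.8) + (2.2)·(2.2) + (0.2)·(0.2) + (-2.8)·(-2.8) + (2.2)·(2.2)) / 4 = 20.8/4 = 5.2
  s[X_1,X_2] = ((-1.8)·(-1) + (2.2)·(0) + (0.2)·(1) + (-2.8)·(0) + (2.2)·(0)) / 4 = 2/4 = 0.5
  s[X_1,X_3] = ((-1.8)·(-3) + (2.2)·(2) + (0.2)·(-3) + (-2.8)·(3) + (2.2)·(1)) / 4 = 3/4 = 0.75
  s[X_2,X_2] = ((-1)·(-1) + (0)·(0) + (1)·(1) + (0)·(0) + (0)·(0)) / 4 = 2/4 = 0.5
  s[X_2,X_3] = ((-1)·(-3) + (0)·(2) + (1)·(-3) + (0)·(3) + (0)·(1)) / 4 = 0/4 = 0
  s[X_3,X_3] = ((-3)·(-3) + (2)·(2) + (-3)·(-3) + (3)·(3) + (1)·(1)) / 4 = 32/4 = 8
  Sample standard deviations s_i = √(s[i,i]):
  s(X_1) = √(5.2) = 2.2804
  s(X_2) = √(0.5) = 0.7071
  s(X_3) = √(8) = 2.8284

Step 3 — r_{ij} = s_{ij} / (s_i · s_j):
  r[X_1,X_1] = 1 (diagonal).
  r[X_1,X_2] = 0.5 / (2.2804 · 0.7071) = 0.5 / 1.6125 = 0.3101
  r[X_1,X_3] = 0.75 / (2.2804 · 2.8284) = 0.75 / 6.4498 = 0.1163
  r[X_2,X_2] = 1 (diagonal).
  r[X_2,X_3] = 0 / (0.7071 · 2.8284) = 0 / 2 = 0
  r[X_3,X_3] = 1 (diagonal).

R is symmetric with unit diagonal. Assembling:

R = [[1, 0.3101, 0.1163],
 [0.3101, 1, 0],
 [0.1163, 0, 1]]


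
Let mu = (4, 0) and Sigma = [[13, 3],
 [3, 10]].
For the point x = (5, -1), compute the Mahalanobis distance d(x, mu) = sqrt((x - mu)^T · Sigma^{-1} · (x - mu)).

Step 1 — centre the observation: (x - mu) = (1, -1).

Step 2 — invert Sigma. det(Sigma) = 13·10 - (3)² = 121.
  Sigma^{-1} = (1/det) · [[d, -b], [-b, a]] = [[0.0826, -0.0248],
 [-0.0248, 0.1074]].

Step 3 — form the quadratic (x - mu)^T · Sigma^{-1} · (x - mu):
  Sigma^{-1} · (x - mu) = (0.1074, -0.1322).
  (x - mu)^T · [Sigma^{-1} · (x - mu)] = (1)·(0.1074) + (-1)·(-0.1322) = 0.2397.

Step 4 — take square root: d = √(0.2397) ≈ 0.4896.

d(x, mu) = √(0.2397) ≈ 0.4896


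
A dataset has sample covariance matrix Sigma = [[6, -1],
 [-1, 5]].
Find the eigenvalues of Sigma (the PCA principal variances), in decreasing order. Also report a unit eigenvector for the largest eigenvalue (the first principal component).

Step 1 — characteristic polynomial of 2×2 Sigma:
  det(Sigma - λI) = λ² - trace · λ + det = 0.
  trace = 6 + 5 = 11, det = 6·5 - (-1)² = 29.
Step 2 — discriminant:
  Δ = trace² - 4·det = 121 - 116 = 5.
Step 3 — eigenvalues:
  λ = (trace ± √Δ)/2 = (11 ± 2.2361)/2,
  λ_1 = 6.618,  λ_2 = 4.382.

Step 4 — unit eigenvector for λ_1: solve (Sigma - λ_1 I)v = 0. First row:
  (6 - 6.618)·v_x + (-1)·v_y = 0, i.e. (-0.618)·v_x + (-1)·v_y = 0,
  so v ∝ (b, λ_1 - a) = (-1, 0.618); multiply by -1 so the first entry is positive: u = (1, -0.618).
  ||u|| = √((1)² + (-0.618)²) = √(1.382) ≈ 1.1756,
  v_1 = u/||u|| ≈ (0.8507, -0.5257) (||v_1|| = 1).

λ_1 = 6.618,  λ_2 = 4.382;  v_1 ≈ (0.8507, -0.5257)


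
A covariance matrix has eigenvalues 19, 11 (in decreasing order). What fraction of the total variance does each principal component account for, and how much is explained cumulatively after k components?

Step 1 — total variance = trace(Sigma) = Σ λ_i = 19 + 11 = 30.

Step 2 — fraction explained by component i = λ_i / Σ λ:
  PC1: 19/30 = 0.6333
  PC2: 11/30 = 0.3667

Step 3 — cumulative fraction after k components = (λ_1 + ... + λ_k) / Σ λ:
  k = 1: 19/30 = 0.6333
  k = 2: (19 + 11)/30 = 30/30 = 1

Summary (fraction, with percent):

explained: PC1 0.6333 (63.33%), PC2 0.3667 (36.67%);  cumulative: 0.6333, 1


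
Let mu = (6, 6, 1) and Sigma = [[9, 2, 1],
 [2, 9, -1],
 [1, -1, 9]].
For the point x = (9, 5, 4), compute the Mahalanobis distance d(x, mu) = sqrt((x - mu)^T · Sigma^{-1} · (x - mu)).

Step 1 — centre the observation: (x - mu) = (3, -1, 3).

Step 2 — invert Sigma (cofactor / det for 3×3, or solve directly):
  Sigma^{-1} = [[0.1192, -0.0283, -0.0164],
 [-0.0283, 0.1192, 0.0164],
 [-0.0164, 0.0164, 0.1148]].

Step 3 — form the quadratic (x - mu)^T · Sigma^{-1} · (x - mu):
  Sigma^{-1} · (x - mu) = (0.3368, -0.155, 0.2787).
  (x - mu)^T · [Sigma^{-1} · (x - mu)] = (3)·(0.3368) + (-1)·(-0.155) + (3)·(0.2787) = 2.0015.

Step 4 — take square root: d = √(2.0015) ≈ 1.4147.

d(x, mu) = √(2.0015) ≈ 1.4147


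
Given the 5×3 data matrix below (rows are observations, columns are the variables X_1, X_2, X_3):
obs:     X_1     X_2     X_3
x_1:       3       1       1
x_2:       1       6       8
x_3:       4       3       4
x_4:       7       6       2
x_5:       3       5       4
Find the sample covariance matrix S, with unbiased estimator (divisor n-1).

Step 1 — column means:
  mean(X_1) = (3 + 1 + 4 + 7 + 3) / 5 = 18/5 = 3.6
  mean(X_2) = (1 + 6 + 3 + 6 + 5) / 5 = 21/5 = 4.2
  mean(X_3) = (1 + 8 + 4 + 2 + 4) / 5 = 19/5 = 3.8

Step 2 — sample covariance S[i,j] = (1/(n-1)) · Σ_k (x_{k,i} - mean_i) · (x_{k,j} - mean_j), with n-1 = 4.
  S[X_1,X_1] = ((-0.6)·(-0.6) + (-2.6)·(-2.6) + (0.4)·(0.4) + (3.4)·(3.4) + (-0.6)·(-0.6)) / 4 = 19.2/4 = 4.8
  S[X_1,X_2] = ((-0.6)·(-3.2) + (-2.6)·(1.8) + (0.4)·(-1.2) + (3.4)·(1.8) + (-0.6)·(0.8)) / 4 = 2.4/4 = 0.6
  S[X_1,X_3] = ((-0.6)·(-2.8) + (-2.6)·(4.2) + (0.4)·(0.2) + (3.4)·(-1.8) + (-0.6)·(0.2)) / 4 = -15.4/4 = -3.85
  S[X_2,X_2] = ((-3.2)·(-3.2) + (1.8)·(1.8) + (-1.2)·(-1.2) + (1.8)·(1.8) + (0.8)·(0.8)) / 4 = 18.8/4 = 4.7
  S[X_2,X_3] = ((-3.2)·(-2.8) + (1.8)·(4.2) + (-1.2)·(0.2) + (1.8)·(-1.8) + (0.8)·(0.2)) / 4 = 13.2/4 = 3.3
  S[X_3,X_3] = ((-2.8)·(-2.8) + (4.2)·(4.2) + (0.2)·(0.2) + (-1.8)·(-1.8) + (0.2)·(0.2)) / 4 = 28.8/4 = 7.2

S is symmetric (S[j,i] = S[i,j]). Assembling:

S = [[4.8, 0.6, -3.85],
 [0.6, 4.7, 3.3],
 [-3.85, 3.3, 7.2]]


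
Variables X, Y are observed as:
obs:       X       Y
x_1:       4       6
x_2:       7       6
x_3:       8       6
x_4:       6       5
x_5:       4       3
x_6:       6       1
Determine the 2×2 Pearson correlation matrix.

Step 1 — column means:
  mean(X) = (4 + 7 + 8 + 6 + 4 + 6) / 6 = 35/6 = 5.8333
  mean(Y) = (6 + 6 + 6 + 5 + 3 + 1) / 6 = 27/6 = 4.5

Step 2 — sample variances and covariances s[i,j] = (1/(n-1)) · Σ_k (x_{k,i} - mean_i) · (x_{k,j} - mean_j), with n-1 = 5:
  s[X,X] = ((-1.8333)·(-1.8333) + (1.1667)·(1.1667) + (2.1667)·(2.1667) + (0.1667)·(0.1667) + (-1.8333)·(-1.8333) + (0.1667)·(0.1667)) / 5 = 12.8333/5 = 2.5667
  s[X,Y] = ((-1.8333)·(1.5) + (1.1667)·(1.5) + (2.1667)·(1.5) + (0.1667)·(0.5) + (-1.8333)·(-1.5) + (0.1667)·(-3.5)) / 5 = 4.5/5 = 0.9
  s[Y,Y] = ((1.5)·(1.5) + (1.5)·(1.5) + (1.5)·(1.5) + (0.5)·(0.5) + (-1.5)·(-1.5) + (-3.5)·(-3.5)) / 5 = 21.5/5 = 4.3
  Sample standard deviations s_i = √(s[i,i]):
  s(X) = √(2.5667) = 1.6021
  s(Y) = √(4.3) = 2.0736

Step 3 — r_{ij} = s_{ij} / (s_i · s_j):
  r[X,X] = 1 (diagonal).
  r[X,Y] = 0.9 / (1.6021 · 2.0736) = 0.9 / 3.3221 = 0.2709
  r[Y,Y] = 1 (diagonal).

R is symmetric with unit diagonal. Assembling:

R = [[1, 0.2709],
 [0.2709, 1]]


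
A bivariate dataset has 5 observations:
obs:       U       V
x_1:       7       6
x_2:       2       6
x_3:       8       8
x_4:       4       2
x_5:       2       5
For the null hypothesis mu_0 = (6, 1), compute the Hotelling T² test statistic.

Step 1 — sample mean vector:
  mean(U) = (7 + 2 + 8 + 4 + 2) / 5 = 23/5 = 4.6
  mean(V) = (6 + 6 + 8 + 2 + 5) / 5 = 27/5 = 5.4
  x̄ = (4.6, 5.4),  deviation x̄ - mu_0 = (4.6, 5.4) - (6, 1) = (-1.4, 4.4).

Step 2 — sample covariance matrix, S[i,j] = (1/(n-1)) · Σ_k (x_{k,i} - mean_i) · (x_{k,j} - mean_j), divisor n-1 = 4:
  S[U,U] = ((2.4)·(2.4) + (-2.6)·(-2.6) + (3.4)·(3.4) + (-0.6)·(-0.6) + (-2.6)·(-2.6)) / 4 = 31.2/4 = 7.8
  S[U,V] = ((2.4)·(0.6) + (-2.6)·(0.6) + (3.4)·(2.6) + (-0.6)·(-3.4) + (-2.6)·(-0.4)) / 4 = 11.8/4 = 2.95
  S[V,V] = ((0.6)·(0.6) + (0.6)·(0.6) + (2.6)·(2.6) + (-3.4)·(-3.4) + (-0.4)·(-0.4)) / 4 = 19.2/4 = 4.8
  S = [[7.8, 2.95],
 [2.95, 4.8]].

Step 3 — invert S. det(S) = 7.8·4.8 - (2.95)² = 28.7375.
  S^{-1} = (1/det) · [[d, -b], [-b, a]] = [[0.167, -0.1027],
 [-0.1027, 0.2714]].

Step 4 — quadratic form (x̄ - mu_0)^T · S^{-1} · (x̄ - mu_0):
  S^{-1} · (x̄ - mu_0) = (-0.6855, 1.338),
  (x̄ - mu_0)^T · [...] = (-1.4)·(-0.6855) + (4.4)·(1.338) = 6.8468.

Step 5 — scale by n: T² = 5 · 6.8468 = 34.234.

T² ≈ 34.234


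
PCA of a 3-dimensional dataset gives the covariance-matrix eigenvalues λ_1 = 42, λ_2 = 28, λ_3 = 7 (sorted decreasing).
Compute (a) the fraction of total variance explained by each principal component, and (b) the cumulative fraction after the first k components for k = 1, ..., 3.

Step 1 — total variance = trace(Sigma) = Σ λ_i = 42 + 28 + 7 = 77.

Step 2 — fraction explained by component i = λ_i / Σ λ:
  PC1: 42/77 = 0.5455
  PC2: 28/77 = 0.3636
  PC3: 7/77 = 0.0909

Step 3 — cumulative fraction after k components = (λ_1 + ... + λ_k) / Σ λ:
  k = 1: 42/77 = 0.5455
  k = 2: (42 + 28)/77 = 70/77 = 0.9091
  k = 3: (42 + 28 + 7)/77 = 77/77 = 1

Summary (fraction, with percent):

explained: PC1 0.5455 (54.55%), PC2 0.3636 (36.36%), PC3 0.0909 (9.09%);  cumulative: 0.5455, 0.9091, 1


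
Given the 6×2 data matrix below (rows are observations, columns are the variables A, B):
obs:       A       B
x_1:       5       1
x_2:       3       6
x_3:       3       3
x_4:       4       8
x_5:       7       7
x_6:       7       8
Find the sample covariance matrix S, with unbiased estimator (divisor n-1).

Step 1 — column means:
  mean(A) = (5 + 3 + 3 + 4 + 7 + 7) / 6 = 29/6 = 4.8333
  mean(B) = (1 + 6 + 3 + 8 + 7 + 8) / 6 = 33/6 = 5.5

Step 2 — sample covariance S[i,j] = (1/(n-1)) · Σ_k (x_{k,i} - mean_i) · (x_{k,j} - mean_j), with n-1 = 5.
  S[A,A] = ((0.1667)·(0.1667) + (-1.8333)·(-1.8333) + (-1.8333)·(-1.8333) + (-0.8333)·(-0.8333) + (2.1667)·(2.1667) + (2.1667)·(2.1667)) / 5 = 16.8333/5 = 3.3667
  S[A,B] = ((0.1667)·(-4.5) + (-1.8333)·(0.5) + (-1.8333)·(-2.5) + (-0.8333)·(2.5) + (2.1667)·(1.5) + (2.1667)·(2.5)) / 5 = 9.5/5 = 1.9
  S[B,B] = ((-4.5)·(-4.5) + (0.5)·(0.5) + (-2.5)·(-2.5) + (2.5)·(2.5) + (1.5)·(1.5) + (2.5)·(2.5)) / 5 = 41.5/5 = 8.3

S is symmetric (S[j,i] = S[i,j]). Assembling:

S = [[3.3667, 1.9],
 [1.9, 8.3]]


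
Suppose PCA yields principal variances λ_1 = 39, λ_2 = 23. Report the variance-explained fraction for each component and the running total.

Step 1 — total variance = trace(Sigma) = Σ λ_i = 39 + 23 = 62.

Step 2 — fraction explained by component i = λ_i / Σ λ:
  PC1: 39/62 = 0.629
  PC2: 23/62 = 0.371

Step 3 — cumulative fraction after k components = (λ_1 + ... + λ_k) / Σ λ:
  k = 1: 39/62 = 0.629
  k = 2: (39 + 23)/62 = 62/62 = 1

Summary (fraction, with percent):

explained: PC1 0.629 (62.9%), PC2 0.371 (37.1%);  cumulative: 0.629, 1


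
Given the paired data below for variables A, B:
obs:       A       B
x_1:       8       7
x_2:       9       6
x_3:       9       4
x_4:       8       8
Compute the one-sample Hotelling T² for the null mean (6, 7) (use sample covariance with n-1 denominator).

Step 1 — sample mean vector:
  mean(A) = (8 + 9 + 9 + 8) / 4 = 34/4 = 8.5
  mean(B) = (7 + 6 + 4 + 8) / 4 = 25/4 = 6.25
  x̄ = (8.5, 6.25),  deviation x̄ - mu_0 = (8.5, 6.25) - (6, 7) = (2.5, -0.75).

Step 2 — sample covariance matrix, S[i,j] = (1/(n-1)) · Σ_k (x_{k,i} - mean_i) · (x_{k,j} - mean_j), divisor n-1 = 3:
  S[A,A] = ((-0.5)·(-0.5) + (0.5)·(0.5) + (0.5)·(0.5) + (-0.5)·(-0.5)) / 3 = 1/3 = 0.3333
  S[A,B] = ((-0.5)·(0.75) + (0.5)·(-0.25) + (0.5)·(-2.25) + (-0.5)·(1.75)) / 3 = -2.5/3 = -0.8333
  S[B,B] = ((0.75)·(0.75) + (-0.25)·(-0.25) + (-2.25)·(-2.25) + (1.75)·(1.75)) / 3 = 8.75/3 = 2.9167
  S = [[0.3333, -0.8333],
 [-0.8333, 2.9167]].

Step 3 — invert S. det(S) = 0.3333·2.9167 - (-0.8333)² = 0.2778.
  S^{-1} = (1/det) · [[d, -b], [-b, a]] = [[10.5, 3],
 [3, 1.2]].

Step 4 — quadratic form (x̄ - mu_0)^T · S^{-1} · (x̄ - mu_0):
  S^{-1} · (x̄ - mu_0) = (24, 6.6),
  (x̄ - mu_0)^T · [...] = (2.5)·(24) + (-0.75)·(6.6) = 55.05.

Step 5 — scale by n: T² = 4 · 55.05 = 220.2.

T² ≈ 220.2


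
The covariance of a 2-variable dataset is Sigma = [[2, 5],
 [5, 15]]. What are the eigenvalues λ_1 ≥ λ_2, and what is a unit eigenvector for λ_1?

Step 1 — characteristic polynomial of 2×2 Sigma:
  det(Sigma - λI) = λ² - trace · λ + det = 0.
  trace = 2 + 15 = 17, det = 2·15 - (5)² = 5.
Step 2 — discriminant:
  Δ = trace² - 4·det = 289 - 20 = 269.
Step 3 — eigenvalues:
  λ = (trace ± √Δ)/2 = (17 ± 16.4012)/2,
  λ_1 = 16.7006,  λ_2 = 0.2994.

Step 4 — unit eigenvector for λ_1: solve (Sigma - λ_1 I)v = 0. First row:
  (2 - 16.7006)·v_x + (5)·v_y = 0, i.e. (-14.7006)·v_x + (5)·v_y = 0,
  so v ∝ (b, λ_1 - a) = (5, 14.7006) = u.
  ||u|| = √((5)² + (14.7006)²) = √(241.1079) ≈ 15.5277,
  v_1 = u/||u|| ≈ (0.322, 0.9467) (||v_1|| = 1).

λ_1 = 16.7006,  λ_2 = 0.2994;  v_1 ≈ (0.322, 0.9467)


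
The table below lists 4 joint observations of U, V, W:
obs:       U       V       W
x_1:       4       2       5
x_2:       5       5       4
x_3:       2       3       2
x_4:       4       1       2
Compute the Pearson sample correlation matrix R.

Step 1 — column means:
  mean(U) = (4 + 5 + 2 + 4) / 4 = 15/4 = 3.75
  mean(V) = (2 + 5 + 3 + 1) / 4 = 11/4 = 2.75
  mean(W) = (5 + 4 + 2 + 2) / 4 = 13/4 = 3.25

Step 2 — sample variances and covariances s[i,j] = (1/(n-1)) · Σ_k (x_{k,i} - mean_i) · (x_{k,j} - mean_j), with n-1 = 3:
  s[U,U] = ((0.25)·(0.25) + (1.25)·(1.25) + (-1.75)·(-1.75) + (0.25)·(0.25)) / 3 = 4.75/3 = 1.5833
  s[U,V] = ((0.25)·(-0.75) + (1.25)·(2.25) + (-1.75)·(0.25) + (0.25)·(-1.75)) / 3 = 1.75/3 = 0.5833
  s[U,W] = ((0.25)·(1.75) + (1.25)·(0.75) + (-1.75)·(-1.25) + (0.25)·(-1.25)) / 3 = 3.25/3 = 1.0833
  s[V,V] = ((-0.75)·(-0.75) + (2.25)·(2.25) + (0.25)·(0.25) + (-1.75)·(-1.75)) / 3 = 8.75/3 = 2.9167
  s[V,W] = ((-0.75)·(1.75) + (2.25)·(0.75) + (0.25)·(-1.25) + (-1.75)·(-1.25)) / 3 = 2.25/3 = 0.75
  s[W,W] = ((1.75)·(1.75) + (0.75)·(0.75) + (-1.25)·(-1.25) + (-1.25)·(-1.25)) / 3 = 6.75/3 = 2.25
  Sample standard deviations s_i = √(s[i,i]):
  s(U) = √(1.5833) = 1.2583
  s(V) = √(2.9167) = 1.7078
  s(W) = √(2.25) = 1.5

Step 3 — r_{ij} = s_{ij} / (s_i · s_j):
  r[U,U] = 1 (diagonal).
  r[U,V] = 0.5833 / (1.2583 · 1.7078) = 0.5833 / 2.149 = 0.2714
  r[U,W] = 1.0833 / (1.2583 · 1.5) = 1.0833 / 1.8875 = 0.574
  r[V,V] = 1 (diagonal).
  r[V,W] = 0.75 / (1.7078 · 1.5) = 0.75 / 2.5617 = 0.2928
  r[W,W] = 1 (diagonal).

R is symmetric with unit diagonal. Assembling:

R = [[1, 0.2714, 0.574],
 [0.2714, 1, 0.2928],
 [0.574, 0.2928, 1]]


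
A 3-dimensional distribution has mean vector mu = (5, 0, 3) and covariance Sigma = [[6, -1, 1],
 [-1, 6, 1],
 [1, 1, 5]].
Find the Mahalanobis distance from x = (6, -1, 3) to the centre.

Step 1 — centre the observation: (x - mu) = (1, -1, 0).

Step 2 — invert Sigma (cofactor / det for 3×3, or solve directly):
  Sigma^{-1} = [[0.1801, 0.0373, -0.0435],
 [0.0373, 0.1801, -0.0435],
 [-0.0435, -0.0435, 0.2174]].

Step 3 — form the quadratic (x - mu)^T · Sigma^{-1} · (x - mu):
  Sigma^{-1} · (x - mu) = (0.1429, -0.1429, 0).
  (x - mu)^T · [Sigma^{-1} · (x - mu)] = (1)·(0.1429) + (-1)·(-0.1429) + (0)·(0) = 0.2857.

Step 4 — take square root: d = √(0.2857) ≈ 0.5345.

d(x, mu) = √(0.2857) ≈ 0.5345


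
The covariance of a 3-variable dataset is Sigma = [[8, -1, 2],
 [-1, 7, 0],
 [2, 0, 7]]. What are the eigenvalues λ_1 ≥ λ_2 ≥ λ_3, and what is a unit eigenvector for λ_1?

Step 1 — characteristic polynomial p(λ) = det(λI - Sigma) = λ³ - tr·λ² + c_1·λ - det, where tr = trace, c_1 = sum of the principal 2×2 minors, det = det(Sigma):
  tr = 8 + 7 + 7 = 22,
  c_1 = (8·7 - (-1)²) + (8·7 - (2)²) + (7·7 - (0)²) = 55 + 52 + 49 = 156,
  det = 8·(7·7 - (0)²) - (-1)·((-1)·7 - (0)·(2)) + (2)·((-1)·(0) - 7·(2)) = 8·(49) - (-1)·(-7) + (2)·(-14) = 357.
  So p(λ) = λ³ - 22λ² + 156λ - 357.
Step 2 — look for an integer root (rational root theorem: any rational root is an integer divisor of 357). Testing λ = 7:
  p(7) = 343 - 1078 + 1092 - 357 = 0  ✓
  Dividing out (λ - 7): p(λ) = (λ - 7)(λ² - 15λ + 51).
Step 3 — remaining eigenvalues from the quadratic λ² - 15λ + 51 = 0:
  Δ = 15² - 4·51 = 225 - 204 = 21,  λ = (15 ± √21)/2 = (15 ± 4.5826)/2 ≈ 9.7913 or 5.2087.
  Sorted: λ_1 = 9.7913,  λ_2 = 7,  λ_3 = 5.2087  (check: sum = 22 = tr ✓).

Step 4 — unit eigenvector for λ_1 ≈ 9.7913: v spans the null space of (Sigma - λ_1 I), whose rows are
  r_1 = (-1.7913, -1, 2),  r_2 = (-1, -2.7913, 0),  r_3 = (2, 0, -2.7913).
  v is orthogonal to every row, so take v ∝ r_1 × r_2 = ((-1)·(0) - (2)·(-2.7913), (2)·(-1) - (-1.7913)·(0), (-1.7913)·(-2.7913) - (-1)·(-1)) ≈ (5.5826, -2, 4).
  Let u = (5.5826, -2, 4).
  ||u|| = √((5.5826)² + (-2)² + (4)²) = √(51.1652) ≈ 7.153,  v_1 = u/||u|| ≈ (0.7805, -0.2796, 0.5592) (||v_1|| = 1).

λ_1 = 9.7913,  λ_2 = 7,  λ_3 = 5.2087;  v_1 ≈ (0.7805, -0.2796, 0.5592)


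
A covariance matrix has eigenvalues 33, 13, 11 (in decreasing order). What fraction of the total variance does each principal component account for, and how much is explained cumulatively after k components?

Step 1 — total variance = trace(Sigma) = Σ λ_i = 33 + 13 + 11 = 57.

Step 2 — fraction explained by component i = λ_i / Σ λ:
  PC1: 33/57 = 0.5789
  PC2: 13/57 = 0.2281
  PC3: 11/57 = 0.193

Step 3 — cumulative fraction after k components = (λ_1 + ... + λ_k) / Σ λ:
  k = 1: 33/57 = 0.5789
  k = 2: (33 + 13)/57 = 46/57 = 0.807
  k = 3: (33 + 13 + 11)/57 = 57/57 = 1

Summary (fraction, with percent):

explained: PC1 0.5789 (57.89%), PC2 0.2281 (22.81%), PC3 0.193 (19.3%);  cumulative: 0.5789, 0.807, 1
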